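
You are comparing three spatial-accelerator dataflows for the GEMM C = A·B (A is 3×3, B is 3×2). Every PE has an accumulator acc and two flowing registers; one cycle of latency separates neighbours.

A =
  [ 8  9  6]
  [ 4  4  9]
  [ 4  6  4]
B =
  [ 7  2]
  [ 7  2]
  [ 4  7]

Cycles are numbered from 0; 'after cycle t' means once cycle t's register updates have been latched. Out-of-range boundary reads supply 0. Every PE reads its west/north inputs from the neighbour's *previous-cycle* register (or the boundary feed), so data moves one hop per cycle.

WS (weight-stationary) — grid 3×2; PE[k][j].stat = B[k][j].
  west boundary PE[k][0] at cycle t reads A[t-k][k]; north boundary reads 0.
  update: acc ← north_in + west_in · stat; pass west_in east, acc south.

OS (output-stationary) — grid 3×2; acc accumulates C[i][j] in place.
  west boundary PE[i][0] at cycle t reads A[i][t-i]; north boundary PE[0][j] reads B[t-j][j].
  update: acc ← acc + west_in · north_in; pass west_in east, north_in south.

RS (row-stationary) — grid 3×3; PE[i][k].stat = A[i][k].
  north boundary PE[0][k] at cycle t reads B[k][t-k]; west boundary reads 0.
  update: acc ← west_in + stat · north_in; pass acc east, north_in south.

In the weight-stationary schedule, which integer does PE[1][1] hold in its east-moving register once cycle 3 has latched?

WS 3×2: PE[1][1] cycle-by-cycle (with neighbour feeds):
  cycle 0: PE[0][1] → acc 0, east 0, south 0
  cycle 0: PE[1][0] → acc 0, east 0, south 0
  cycle 0: PE[1][1] → acc 0, east 0, south 0
  cycle 1: PE[0][1] → acc 16, east 8, south 16
  cycle 1: PE[1][0] → acc 119, east 9, south 119
  cycle 1: PE[1][1] → acc 0, east 0, south 0
  cycle 2: PE[0][1] → acc 8, east 4, south 8
  cycle 2: PE[1][0] → acc 56, east 4, south 56
  cycle 2: PE[1][1] → acc 34, east 9, south 34
  cycle 3: PE[0][1] → acc 8, east 4, south 8
  cycle 3: PE[1][0] → acc 70, east 6, south 70
  cycle 3: PE[1][1] → acc 16, east 4, south 16

register = 4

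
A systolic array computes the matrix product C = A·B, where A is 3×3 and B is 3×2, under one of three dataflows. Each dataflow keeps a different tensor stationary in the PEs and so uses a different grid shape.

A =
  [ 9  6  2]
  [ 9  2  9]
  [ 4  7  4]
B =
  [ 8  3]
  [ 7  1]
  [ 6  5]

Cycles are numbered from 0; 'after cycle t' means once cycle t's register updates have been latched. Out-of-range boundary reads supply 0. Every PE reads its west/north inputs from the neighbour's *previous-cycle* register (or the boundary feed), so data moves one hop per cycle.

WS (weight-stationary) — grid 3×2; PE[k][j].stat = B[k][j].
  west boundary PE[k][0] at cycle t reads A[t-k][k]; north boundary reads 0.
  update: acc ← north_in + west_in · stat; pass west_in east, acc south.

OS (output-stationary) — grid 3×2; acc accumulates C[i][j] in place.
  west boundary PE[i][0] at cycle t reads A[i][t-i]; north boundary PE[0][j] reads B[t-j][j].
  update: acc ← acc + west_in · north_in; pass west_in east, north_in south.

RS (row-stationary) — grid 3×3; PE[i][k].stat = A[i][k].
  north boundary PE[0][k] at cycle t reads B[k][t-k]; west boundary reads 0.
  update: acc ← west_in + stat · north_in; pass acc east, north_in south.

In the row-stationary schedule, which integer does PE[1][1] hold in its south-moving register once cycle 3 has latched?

register = 1

RS 3×3: PE[1][1] cycle-by-cycle (with neighbour feeds):
  @0  [0,1]  acc 0  |  →0  ↓0
  @0  [1,0]  acc 0  |  →0  ↓0
  @0  [1,1]  acc 0  |  →0  ↓0
  @1  [0,1]  acc 114  |  →114  ↓7
  @1  [1,0]  acc 72  |  →72  ↓8
  @1  [1,1]  acc 0  |  →0  ↓0
  @2  [0,1]  acc 33  |  →33  ↓1
  @2  [1,0]  acc 27  |  →27  ↓3
  @2  [1,1]  acc 86  |  →86  ↓7
  @3  [0,1]  acc 0  |  →0  ↓0
  @3  [1,0]  acc 0  |  →0  ↓0
  @3  [1,1]  acc 29  |  →29  ↓1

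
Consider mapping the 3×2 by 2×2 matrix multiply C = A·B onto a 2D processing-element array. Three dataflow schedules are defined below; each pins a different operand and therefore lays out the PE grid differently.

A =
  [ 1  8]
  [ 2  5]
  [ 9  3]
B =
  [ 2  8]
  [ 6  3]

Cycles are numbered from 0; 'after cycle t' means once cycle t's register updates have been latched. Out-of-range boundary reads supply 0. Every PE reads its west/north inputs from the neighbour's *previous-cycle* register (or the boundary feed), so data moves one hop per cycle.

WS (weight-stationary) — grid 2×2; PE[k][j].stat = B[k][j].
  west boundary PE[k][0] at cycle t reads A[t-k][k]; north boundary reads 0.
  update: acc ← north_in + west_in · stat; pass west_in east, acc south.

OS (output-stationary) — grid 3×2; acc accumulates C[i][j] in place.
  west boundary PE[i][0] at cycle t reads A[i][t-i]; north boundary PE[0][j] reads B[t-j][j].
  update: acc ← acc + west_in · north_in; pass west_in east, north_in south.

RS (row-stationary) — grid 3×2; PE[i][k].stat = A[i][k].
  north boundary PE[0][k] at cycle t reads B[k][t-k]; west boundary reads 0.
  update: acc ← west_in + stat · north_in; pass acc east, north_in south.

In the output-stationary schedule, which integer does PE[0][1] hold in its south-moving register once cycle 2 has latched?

register = 3

Tracing OS — 3×2 array, target PE[0][1]:
  @0  [0,0]  acc 2  |  →1  ↓2
  @0  [0,1]  acc 0  |  →0  ↓0
  @1  [0,0]  acc 50  |  →8  ↓6
  @1  [0,1]  acc 8  |  →1  ↓8
  @2  [0,0]  acc 50  |  →0  ↓0
  @2  [0,1]  acc 32  |  →8  ↓3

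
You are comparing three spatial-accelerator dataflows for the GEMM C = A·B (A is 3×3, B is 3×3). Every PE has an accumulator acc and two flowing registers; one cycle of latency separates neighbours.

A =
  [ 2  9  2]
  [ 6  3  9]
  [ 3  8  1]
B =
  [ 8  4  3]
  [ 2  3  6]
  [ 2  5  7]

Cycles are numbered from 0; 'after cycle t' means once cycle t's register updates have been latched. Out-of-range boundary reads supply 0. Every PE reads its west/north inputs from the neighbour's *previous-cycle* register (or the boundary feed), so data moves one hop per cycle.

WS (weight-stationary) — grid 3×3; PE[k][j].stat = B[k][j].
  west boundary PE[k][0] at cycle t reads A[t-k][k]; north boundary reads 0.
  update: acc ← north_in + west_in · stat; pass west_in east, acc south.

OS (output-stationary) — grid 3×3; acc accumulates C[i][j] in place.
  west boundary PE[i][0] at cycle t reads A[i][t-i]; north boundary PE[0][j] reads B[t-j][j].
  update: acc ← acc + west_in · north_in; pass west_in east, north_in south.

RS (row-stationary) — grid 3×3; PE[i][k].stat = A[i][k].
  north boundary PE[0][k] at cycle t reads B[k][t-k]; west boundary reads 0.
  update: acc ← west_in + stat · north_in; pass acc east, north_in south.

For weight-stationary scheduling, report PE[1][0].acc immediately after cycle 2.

PE[1][0].acc = 54

WS 3×3: PE[1][0] cycle-by-cycle (with neighbour feeds):
  step 0 · PE0,0: acc=16; fwd→2 fwd↓16
  step 0 · PE1,0: acc=0; fwd→0 fwd↓0
  step 1 · PE0,0: acc=48; fwd→6 fwd↓48
  step 1 · PE1,0: acc=34; fwd→9 fwd↓34
  step 2 · PE0,0: acc=24; fwd→3 fwd↓24
  step 2 · PE1,0: acc=54; fwd→3 fwd↓54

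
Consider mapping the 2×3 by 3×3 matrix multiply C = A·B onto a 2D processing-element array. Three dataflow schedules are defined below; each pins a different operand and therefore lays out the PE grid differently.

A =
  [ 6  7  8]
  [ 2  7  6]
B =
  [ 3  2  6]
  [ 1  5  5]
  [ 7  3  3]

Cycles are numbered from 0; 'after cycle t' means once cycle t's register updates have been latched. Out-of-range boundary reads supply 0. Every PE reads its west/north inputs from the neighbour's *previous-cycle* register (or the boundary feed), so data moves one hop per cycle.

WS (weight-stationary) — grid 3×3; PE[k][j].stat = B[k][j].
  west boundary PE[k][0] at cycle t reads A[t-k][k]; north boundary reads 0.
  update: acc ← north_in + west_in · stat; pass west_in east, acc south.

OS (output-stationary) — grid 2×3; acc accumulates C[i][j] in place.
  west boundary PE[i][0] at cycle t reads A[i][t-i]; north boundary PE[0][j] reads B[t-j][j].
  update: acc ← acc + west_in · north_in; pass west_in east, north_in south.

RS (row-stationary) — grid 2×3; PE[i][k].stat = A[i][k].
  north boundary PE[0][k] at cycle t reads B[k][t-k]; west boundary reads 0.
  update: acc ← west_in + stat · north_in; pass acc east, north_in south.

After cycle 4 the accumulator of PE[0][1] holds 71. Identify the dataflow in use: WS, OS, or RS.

WS [3×3] PE[0][1] across cycles:
  @0  [0,1]  acc 0  |  →0  ↓0
  @1  [0,1]  acc 12  |  →6  ↓12
  @2  [0,1]  acc 4  |  →2  ↓4
  @3  [0,1]  acc 0  |  →0  ↓0
  @4  [0,1]  acc 0  |  →0  ↓0
OS [2×3] PE[0][1] across cycles:
  @0  [0,1]  acc 0  |  →0  ↓0
  @1  [0,1]  acc 12  |  →6  ↓2
  @2  [0,1]  acc 47  |  →7  ↓5
  @3  [0,1]  acc 71  |  →8  ↓3
  @4  [0,1]  acc 71  |  →0  ↓0
RS [2×3] PE[0][1] across cycles:
  @0  [0,1]  acc 0  |  →0  ↓0
  @1  [0,1]  acc 25  |  →25  ↓1
  @2  [0,1]  acc 47  |  →47  ↓5
  @3  [0,1]  acc 71  |  →71  ↓5
  @4  [0,1]  acc 0  |  →0  ↓0

dataflow = OS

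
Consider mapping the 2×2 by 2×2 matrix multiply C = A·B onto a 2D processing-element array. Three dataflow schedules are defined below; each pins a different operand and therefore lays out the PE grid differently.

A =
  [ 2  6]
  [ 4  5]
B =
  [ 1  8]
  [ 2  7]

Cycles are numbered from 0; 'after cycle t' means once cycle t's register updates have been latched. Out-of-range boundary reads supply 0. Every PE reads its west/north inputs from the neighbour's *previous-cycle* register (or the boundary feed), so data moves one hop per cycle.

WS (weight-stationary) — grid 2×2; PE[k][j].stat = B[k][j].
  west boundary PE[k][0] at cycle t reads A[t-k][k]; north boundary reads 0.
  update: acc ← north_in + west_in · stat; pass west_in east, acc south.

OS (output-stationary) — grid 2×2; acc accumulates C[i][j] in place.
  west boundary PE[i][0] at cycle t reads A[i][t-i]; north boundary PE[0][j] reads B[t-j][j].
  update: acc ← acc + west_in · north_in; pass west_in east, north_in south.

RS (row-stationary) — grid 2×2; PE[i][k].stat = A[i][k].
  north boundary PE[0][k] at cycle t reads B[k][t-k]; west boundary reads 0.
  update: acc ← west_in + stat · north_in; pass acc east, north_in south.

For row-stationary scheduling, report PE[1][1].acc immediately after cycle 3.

RS (2×2). Following PE[1][1] plus its west/north inputs:
  step 0 · PE0,1: acc=0; fwd→0 fwd↓0
  step 0 · PE1,0: acc=0; fwd→0 fwd↓0
  step 0 · PE1,1: acc=0; fwd→0 fwd↓0
  step 1 · PE0,1: acc=14; fwd→14 fwd↓2
  step 1 · PE1,0: acc=4; fwd→4 fwd↓1
  step 1 · PE1,1: acc=0; fwd→0 fwd↓0
  step 2 · PE0,1: acc=58; fwd→58 fwd↓7
  step 2 · PE1,0: acc=32; fwd→32 fwd↓8
  step 2 · PE1,1: acc=14; fwd→14 fwd↓2
  step 3 · PE0,1: acc=0; fwd→0 fwd↓0
  step 3 · PE1,0: acc=0; fwd→0 fwd↓0
  step 3 · PE1,1: acc=67; fwd→67 fwd↓7

PE[1][1].acc = 67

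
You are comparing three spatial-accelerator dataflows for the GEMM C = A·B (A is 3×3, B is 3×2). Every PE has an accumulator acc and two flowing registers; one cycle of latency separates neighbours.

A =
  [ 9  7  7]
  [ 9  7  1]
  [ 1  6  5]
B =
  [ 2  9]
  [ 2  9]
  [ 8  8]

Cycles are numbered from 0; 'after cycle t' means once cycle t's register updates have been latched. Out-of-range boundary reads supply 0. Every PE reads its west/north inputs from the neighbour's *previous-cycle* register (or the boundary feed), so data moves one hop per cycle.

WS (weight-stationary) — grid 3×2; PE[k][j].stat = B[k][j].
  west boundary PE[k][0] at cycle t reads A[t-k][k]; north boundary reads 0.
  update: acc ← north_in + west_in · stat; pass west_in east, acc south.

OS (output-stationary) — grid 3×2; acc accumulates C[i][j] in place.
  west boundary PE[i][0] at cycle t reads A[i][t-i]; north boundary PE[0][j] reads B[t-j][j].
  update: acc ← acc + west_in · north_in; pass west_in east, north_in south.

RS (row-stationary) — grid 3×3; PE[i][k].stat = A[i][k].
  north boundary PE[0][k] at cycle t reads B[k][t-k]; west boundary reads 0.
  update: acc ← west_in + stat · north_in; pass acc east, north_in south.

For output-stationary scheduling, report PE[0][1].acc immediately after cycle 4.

PE[0][1].acc = 200

OS (3×2). Following PE[0][1] plus its west/north inputs:
  [0] (0,0) acc=18 (h:9 v:2)
  [0] (0,1) acc=0 (h:0 v:0)
  [1] (0,0) acc=32 (h:7 v:2)
  [1] (0,1) acc=81 (h:9 v:9)
  [2] (0,0) acc=88 (h:7 v:8)
  [2] (0,1) acc=144 (h:7 v:9)
  [3] (0,0) acc=88 (h:0 v:0)
  [3] (0,1) acc=200 (h:7 v:8)
  [4] (0,0) acc=88 (h:0 v:0)
  [4] (0,1) acc=200 (h:0 v:0)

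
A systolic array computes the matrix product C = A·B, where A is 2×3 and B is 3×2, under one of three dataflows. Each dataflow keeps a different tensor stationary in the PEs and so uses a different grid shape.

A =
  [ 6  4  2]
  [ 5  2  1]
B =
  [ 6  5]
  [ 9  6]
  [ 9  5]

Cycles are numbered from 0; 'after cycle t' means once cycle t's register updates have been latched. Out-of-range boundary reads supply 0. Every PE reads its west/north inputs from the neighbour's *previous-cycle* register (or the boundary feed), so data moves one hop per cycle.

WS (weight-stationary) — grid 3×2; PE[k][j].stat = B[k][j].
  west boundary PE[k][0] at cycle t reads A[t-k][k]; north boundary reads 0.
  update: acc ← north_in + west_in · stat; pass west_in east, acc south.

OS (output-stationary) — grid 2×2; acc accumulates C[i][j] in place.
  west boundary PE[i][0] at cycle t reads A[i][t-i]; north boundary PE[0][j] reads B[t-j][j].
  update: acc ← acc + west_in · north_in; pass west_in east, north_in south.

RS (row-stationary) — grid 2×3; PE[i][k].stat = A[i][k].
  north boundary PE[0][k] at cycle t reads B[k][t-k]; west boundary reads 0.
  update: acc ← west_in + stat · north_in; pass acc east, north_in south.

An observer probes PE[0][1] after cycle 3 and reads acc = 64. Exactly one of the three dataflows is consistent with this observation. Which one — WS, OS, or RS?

WS [3×2] PE[0][1] across cycles:
  c0 r0c1: 0 / 0 / 0
  c1 r0c1: 30 / 6 / 30
  c2 r0c1: 25 / 5 / 25
  c3 r0c1: 0 / 0 / 0
OS [2×2] PE[0][1] across cycles:
  c0 r0c1: 0 / 0 / 0
  c1 r0c1: 30 / 6 / 5
  c2 r0c1: 54 / 4 / 6
  c3 r0c1: 64 / 2 / 5
RS [2×3] PE[0][1] across cycles:
  c0 r0c1: 0 / 0 / 0
  c1 r0c1: 72 / 72 / 9
  c2 r0c1: 54 / 54 / 6
  c3 r0c1: 0 / 0 / 0

dataflow = OS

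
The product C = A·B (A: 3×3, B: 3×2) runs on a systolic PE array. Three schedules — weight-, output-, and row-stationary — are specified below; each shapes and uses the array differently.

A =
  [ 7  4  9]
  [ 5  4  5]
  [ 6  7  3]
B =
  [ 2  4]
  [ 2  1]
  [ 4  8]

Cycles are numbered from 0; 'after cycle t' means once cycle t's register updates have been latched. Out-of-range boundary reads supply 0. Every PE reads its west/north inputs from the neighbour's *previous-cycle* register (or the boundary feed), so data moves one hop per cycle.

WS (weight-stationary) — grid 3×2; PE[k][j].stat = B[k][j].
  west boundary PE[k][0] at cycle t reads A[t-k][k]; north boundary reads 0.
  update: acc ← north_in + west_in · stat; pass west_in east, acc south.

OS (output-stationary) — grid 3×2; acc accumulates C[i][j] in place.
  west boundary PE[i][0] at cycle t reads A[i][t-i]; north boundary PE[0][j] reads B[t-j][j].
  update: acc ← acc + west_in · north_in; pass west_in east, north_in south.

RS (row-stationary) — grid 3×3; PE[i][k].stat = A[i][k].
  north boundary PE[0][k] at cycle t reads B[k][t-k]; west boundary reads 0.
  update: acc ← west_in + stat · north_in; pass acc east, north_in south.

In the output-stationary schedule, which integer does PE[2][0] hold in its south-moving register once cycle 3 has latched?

register = 2

OS on a 3×2 grid — tracing PE[2][0] and its feeders:
  @0  [1,0]  acc 0  |  →0  ↓0
  @0  [2,0]  acc 0  |  →0  ↓0
  @1  [1,0]  acc 10  |  →5  ↓2
  @1  [2,0]  acc 0  |  →0  ↓0
  @2  [1,0]  acc 18  |  →4  ↓2
  @2  [2,0]  acc 12  |  →6  ↓2
  @3  [1,0]  acc 38  |  →5  ↓4
  @3  [2,0]  acc 26  |  →7  ↓2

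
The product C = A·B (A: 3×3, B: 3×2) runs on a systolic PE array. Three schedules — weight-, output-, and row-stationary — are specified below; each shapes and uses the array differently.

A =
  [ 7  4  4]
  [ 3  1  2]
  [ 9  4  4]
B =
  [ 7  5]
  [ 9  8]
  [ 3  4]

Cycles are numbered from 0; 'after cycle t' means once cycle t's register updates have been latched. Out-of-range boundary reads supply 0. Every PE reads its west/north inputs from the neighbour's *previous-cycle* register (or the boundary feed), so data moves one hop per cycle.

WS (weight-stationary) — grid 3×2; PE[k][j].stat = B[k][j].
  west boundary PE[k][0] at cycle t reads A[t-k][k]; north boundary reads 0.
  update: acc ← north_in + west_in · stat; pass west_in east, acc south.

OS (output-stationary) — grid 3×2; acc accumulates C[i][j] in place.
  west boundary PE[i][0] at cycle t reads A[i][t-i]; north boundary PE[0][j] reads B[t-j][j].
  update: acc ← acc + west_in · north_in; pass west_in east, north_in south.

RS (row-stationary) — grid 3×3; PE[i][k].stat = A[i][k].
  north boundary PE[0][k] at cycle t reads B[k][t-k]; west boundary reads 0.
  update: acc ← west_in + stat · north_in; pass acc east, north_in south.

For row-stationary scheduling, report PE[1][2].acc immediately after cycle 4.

Tracing RS — 3×3 array, target PE[1][2]:
  c0 r0c2: 0 / 0 / 0
  c0 r1c1: 0 / 0 / 0
  c0 r1c2: 0 / 0 / 0
  c1 r0c2: 0 / 0 / 0
  c1 r1c1: 0 / 0 / 0
  c1 r1c2: 0 / 0 / 0
  c2 r0c2: 97 / 97 / 3
  c2 r1c1: 30 / 30 / 9
  c2 r1c2: 0 / 0 / 0
  c3 r0c2: 83 / 83 / 4
  c3 r1c1: 23 / 23 / 8
  c3 r1c2: 36 / 36 / 3
  c4 r0c2: 0 / 0 / 0
  c4 r1c1: 0 / 0 / 0
  c4 r1c2: 31 / 31 / 4

PE[1][2].acc = 31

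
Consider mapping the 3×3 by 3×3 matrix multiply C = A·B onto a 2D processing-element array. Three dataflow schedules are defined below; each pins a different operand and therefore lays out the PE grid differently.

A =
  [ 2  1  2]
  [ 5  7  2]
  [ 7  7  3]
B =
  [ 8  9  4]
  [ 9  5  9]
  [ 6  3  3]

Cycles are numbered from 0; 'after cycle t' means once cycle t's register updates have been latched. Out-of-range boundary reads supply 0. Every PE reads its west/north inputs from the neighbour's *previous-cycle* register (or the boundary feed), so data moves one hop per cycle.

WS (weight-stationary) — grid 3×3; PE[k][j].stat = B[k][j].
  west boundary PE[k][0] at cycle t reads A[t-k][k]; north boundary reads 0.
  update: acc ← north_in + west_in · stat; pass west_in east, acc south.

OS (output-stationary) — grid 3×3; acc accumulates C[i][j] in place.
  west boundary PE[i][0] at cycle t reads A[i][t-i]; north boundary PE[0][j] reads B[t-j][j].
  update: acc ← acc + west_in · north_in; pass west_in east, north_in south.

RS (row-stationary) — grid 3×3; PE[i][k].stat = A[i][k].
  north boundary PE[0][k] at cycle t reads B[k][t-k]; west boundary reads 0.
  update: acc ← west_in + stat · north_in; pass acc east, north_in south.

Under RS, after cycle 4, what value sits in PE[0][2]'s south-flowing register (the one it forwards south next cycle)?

register = 3

RS (3×3). Following PE[0][2] plus its west/north inputs:
  after 0 — PE[0][1] acc=0, pass-E 0, pass-S 0
  after 0 — PE[0][2] acc=0, pass-E 0, pass-S 0
  after 1 — PE[0][1] acc=25, pass-E 25, pass-S 9
  after 1 — PE[0][2] acc=0, pass-E 0, pass-S 0
  after 2 — PE[0][1] acc=23, pass-E 23, pass-S 5
  after 2 — PE[0][2] acc=37, pass-E 37, pass-S 6
  after 3 — PE[0][1] acc=17, pass-E 17, pass-S 9
  after 3 — PE[0][2] acc=29, pass-E 29, pass-S 3
  after 4 — PE[0][1] acc=0, pass-E 0, pass-S 0
  after 4 — PE[0][2] acc=23, pass-E 23, pass-S 3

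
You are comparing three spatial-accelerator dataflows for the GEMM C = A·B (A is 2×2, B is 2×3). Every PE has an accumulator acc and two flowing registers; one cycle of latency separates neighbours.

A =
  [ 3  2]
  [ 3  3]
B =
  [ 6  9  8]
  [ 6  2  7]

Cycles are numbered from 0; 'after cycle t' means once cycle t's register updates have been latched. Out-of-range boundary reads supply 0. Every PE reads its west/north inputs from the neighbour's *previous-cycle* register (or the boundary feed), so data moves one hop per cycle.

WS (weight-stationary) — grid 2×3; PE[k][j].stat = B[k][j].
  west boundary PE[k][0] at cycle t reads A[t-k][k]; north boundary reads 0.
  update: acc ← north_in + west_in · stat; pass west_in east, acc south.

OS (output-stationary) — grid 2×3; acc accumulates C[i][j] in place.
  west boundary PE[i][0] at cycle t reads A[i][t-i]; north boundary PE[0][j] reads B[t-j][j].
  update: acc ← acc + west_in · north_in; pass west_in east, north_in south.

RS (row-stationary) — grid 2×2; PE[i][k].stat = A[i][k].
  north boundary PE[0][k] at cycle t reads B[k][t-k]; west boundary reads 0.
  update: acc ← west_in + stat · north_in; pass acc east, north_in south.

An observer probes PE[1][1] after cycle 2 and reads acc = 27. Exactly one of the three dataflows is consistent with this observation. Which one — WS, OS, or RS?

dataflow = OS

Under WS (2×3), PE[1][1]:
  t=0 PE[1][1]: acc=0 h=0 v=0
  t=1 PE[1][1]: acc=0 h=0 v=0
  t=2 PE[1][1]: acc=31 h=2 v=31
Under OS (2×3), PE[1][1]:
  t=0 PE[1][1]: acc=0 h=0 v=0
  t=1 PE[1][1]: acc=0 h=0 v=0
  t=2 PE[1][1]: acc=27 h=3 v=9
Under RS (2×2), PE[1][1]:
  t=0 PE[1][1]: acc=0 h=0 v=0
  t=1 PE[1][1]: acc=0 h=0 v=0
  t=2 PE[1][1]: acc=36 h=36 v=6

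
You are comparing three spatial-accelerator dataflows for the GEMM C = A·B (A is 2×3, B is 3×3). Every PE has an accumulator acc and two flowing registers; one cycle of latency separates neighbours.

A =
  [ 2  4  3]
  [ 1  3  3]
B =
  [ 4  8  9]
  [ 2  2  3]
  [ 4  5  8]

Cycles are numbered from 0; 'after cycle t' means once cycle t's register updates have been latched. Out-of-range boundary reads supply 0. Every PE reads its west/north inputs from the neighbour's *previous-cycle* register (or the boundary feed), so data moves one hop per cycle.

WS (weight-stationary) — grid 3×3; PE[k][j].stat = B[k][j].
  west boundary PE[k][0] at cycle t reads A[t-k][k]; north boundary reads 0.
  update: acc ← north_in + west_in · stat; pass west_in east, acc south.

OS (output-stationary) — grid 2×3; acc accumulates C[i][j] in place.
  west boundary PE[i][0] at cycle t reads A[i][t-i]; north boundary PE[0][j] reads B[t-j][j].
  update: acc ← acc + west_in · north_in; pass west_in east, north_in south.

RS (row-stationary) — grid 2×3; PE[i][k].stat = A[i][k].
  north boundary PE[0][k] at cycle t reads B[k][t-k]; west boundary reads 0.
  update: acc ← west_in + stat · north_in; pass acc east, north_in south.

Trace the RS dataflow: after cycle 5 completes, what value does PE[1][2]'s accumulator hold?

PE[1][2].acc = 42

RS on a 2×3 grid — tracing PE[1][2] and its feeders:
  step 0 · PE0,2: acc=0; fwd→0 fwd↓0
  step 0 · PE1,1: acc=0; fwd→0 fwd↓0
  step 0 · PE1,2: acc=0; fwd→0 fwd↓0
  step 1 · PE0,2: acc=0; fwd→0 fwd↓0
  step 1 · PE1,1: acc=0; fwd→0 fwd↓0
  step 1 · PE1,2: acc=0; fwd→0 fwd↓0
  step 2 · PE0,2: acc=28; fwd→28 fwd↓4
  step 2 · PE1,1: acc=10; fwd→10 fwd↓2
  step 2 · PE1,2: acc=0; fwd→0 fwd↓0
  step 3 · PE0,2: acc=39; fwd→39 fwd↓5
  step 3 · PE1,1: acc=14; fwd→14 fwd↓2
  step 3 · PE1,2: acc=22; fwd→22 fwd↓4
  step 4 · PE0,2: acc=54; fwd→54 fwd↓8
  step 4 · PE1,1: acc=18; fwd→18 fwd↓3
  step 4 · PE1,2: acc=29; fwd→29 fwd↓5
  step 5 · PE0,2: acc=0; fwd→0 fwd↓0
  step 5 · PE1,1: acc=0; fwd→0 fwd↓0
  step 5 · PE1,2: acc=42; fwd→42 fwd↓8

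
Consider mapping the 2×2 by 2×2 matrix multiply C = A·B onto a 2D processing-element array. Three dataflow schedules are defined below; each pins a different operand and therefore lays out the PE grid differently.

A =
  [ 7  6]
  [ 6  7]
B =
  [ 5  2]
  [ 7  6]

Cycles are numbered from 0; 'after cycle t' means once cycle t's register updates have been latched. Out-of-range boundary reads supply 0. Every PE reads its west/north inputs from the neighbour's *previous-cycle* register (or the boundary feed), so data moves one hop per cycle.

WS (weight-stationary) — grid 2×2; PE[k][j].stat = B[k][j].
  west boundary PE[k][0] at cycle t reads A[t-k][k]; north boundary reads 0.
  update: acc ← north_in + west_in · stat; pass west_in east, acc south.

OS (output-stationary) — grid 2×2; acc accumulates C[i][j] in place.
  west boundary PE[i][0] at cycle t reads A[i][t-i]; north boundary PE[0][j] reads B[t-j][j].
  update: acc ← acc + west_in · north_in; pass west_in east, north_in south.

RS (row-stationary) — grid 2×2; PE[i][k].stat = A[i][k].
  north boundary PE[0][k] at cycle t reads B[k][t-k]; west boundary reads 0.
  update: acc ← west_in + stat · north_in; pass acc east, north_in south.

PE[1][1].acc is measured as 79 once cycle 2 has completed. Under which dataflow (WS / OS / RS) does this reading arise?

dataflow = RS

— WS: 2×2; PE[1][1] trace:
  t=0 PE[1][1]: acc=0 h=0 v=0
  t=1 PE[1][1]: acc=0 h=0 v=0
  t=2 PE[1][1]: acc=50 h=6 v=50
— OS: 2×2; PE[1][1] trace:
  t=0 PE[1][1]: acc=0 h=0 v=0
  t=1 PE[1][1]: acc=0 h=0 v=0
  t=2 PE[1][1]: acc=12 h=6 v=2
— RS: 2×2; PE[1][1] trace:
  t=0 PE[1][1]: acc=0 h=0 v=0
  t=1 PE[1][1]: acc=0 h=0 v=0
  t=2 PE[1][1]: acc=79 h=79 v=7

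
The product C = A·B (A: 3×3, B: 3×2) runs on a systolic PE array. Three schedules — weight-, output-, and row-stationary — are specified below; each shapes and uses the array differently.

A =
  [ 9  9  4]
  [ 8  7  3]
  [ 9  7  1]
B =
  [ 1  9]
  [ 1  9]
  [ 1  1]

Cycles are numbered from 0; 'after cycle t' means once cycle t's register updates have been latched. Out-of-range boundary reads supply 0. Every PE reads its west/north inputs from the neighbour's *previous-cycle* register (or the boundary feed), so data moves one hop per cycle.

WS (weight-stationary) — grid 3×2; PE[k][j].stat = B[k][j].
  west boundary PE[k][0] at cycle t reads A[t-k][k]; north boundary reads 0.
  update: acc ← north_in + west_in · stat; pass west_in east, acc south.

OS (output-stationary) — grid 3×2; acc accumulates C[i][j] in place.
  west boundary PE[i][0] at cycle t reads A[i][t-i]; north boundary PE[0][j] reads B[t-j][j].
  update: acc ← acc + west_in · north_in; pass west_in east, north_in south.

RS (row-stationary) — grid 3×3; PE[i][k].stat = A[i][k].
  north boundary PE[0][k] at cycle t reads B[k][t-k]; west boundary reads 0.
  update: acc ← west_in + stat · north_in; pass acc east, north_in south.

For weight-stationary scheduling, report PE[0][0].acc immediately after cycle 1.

WS 3×2: PE[0][0] cycle-by-cycle (with neighbour feeds):
  c0 r0c0: 9 / 9 / 9
  c1 r0c0: 8 / 8 / 8

PE[0][0].acc = 8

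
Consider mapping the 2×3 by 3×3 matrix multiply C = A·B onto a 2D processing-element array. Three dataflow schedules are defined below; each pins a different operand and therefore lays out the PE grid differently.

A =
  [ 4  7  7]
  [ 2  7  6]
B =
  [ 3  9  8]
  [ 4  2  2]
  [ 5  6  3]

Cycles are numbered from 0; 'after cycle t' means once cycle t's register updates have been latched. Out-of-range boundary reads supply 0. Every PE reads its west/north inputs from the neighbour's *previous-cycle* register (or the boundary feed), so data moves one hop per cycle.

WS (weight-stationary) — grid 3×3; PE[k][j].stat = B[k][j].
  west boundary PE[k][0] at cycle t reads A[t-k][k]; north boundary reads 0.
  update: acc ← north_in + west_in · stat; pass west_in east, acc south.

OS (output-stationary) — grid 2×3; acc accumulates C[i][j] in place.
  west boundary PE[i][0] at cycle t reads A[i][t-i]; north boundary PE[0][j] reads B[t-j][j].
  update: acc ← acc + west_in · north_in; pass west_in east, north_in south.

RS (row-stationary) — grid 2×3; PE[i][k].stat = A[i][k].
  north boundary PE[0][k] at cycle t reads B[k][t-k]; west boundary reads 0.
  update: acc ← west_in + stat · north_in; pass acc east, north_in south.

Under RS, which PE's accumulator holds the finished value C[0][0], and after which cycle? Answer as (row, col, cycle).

(row, col, cycle) = (0, 2, 2)

RS: C[0][0] accumulates in PE[0][2]:
  after 0 — PE[0][2] acc=0, pass-E 0, pass-S 0
  after 1 — PE[0][2] acc=0, pass-E 0, pass-S 0
  after 2 — PE[0][2] acc=75, pass-E 75, pass-S 5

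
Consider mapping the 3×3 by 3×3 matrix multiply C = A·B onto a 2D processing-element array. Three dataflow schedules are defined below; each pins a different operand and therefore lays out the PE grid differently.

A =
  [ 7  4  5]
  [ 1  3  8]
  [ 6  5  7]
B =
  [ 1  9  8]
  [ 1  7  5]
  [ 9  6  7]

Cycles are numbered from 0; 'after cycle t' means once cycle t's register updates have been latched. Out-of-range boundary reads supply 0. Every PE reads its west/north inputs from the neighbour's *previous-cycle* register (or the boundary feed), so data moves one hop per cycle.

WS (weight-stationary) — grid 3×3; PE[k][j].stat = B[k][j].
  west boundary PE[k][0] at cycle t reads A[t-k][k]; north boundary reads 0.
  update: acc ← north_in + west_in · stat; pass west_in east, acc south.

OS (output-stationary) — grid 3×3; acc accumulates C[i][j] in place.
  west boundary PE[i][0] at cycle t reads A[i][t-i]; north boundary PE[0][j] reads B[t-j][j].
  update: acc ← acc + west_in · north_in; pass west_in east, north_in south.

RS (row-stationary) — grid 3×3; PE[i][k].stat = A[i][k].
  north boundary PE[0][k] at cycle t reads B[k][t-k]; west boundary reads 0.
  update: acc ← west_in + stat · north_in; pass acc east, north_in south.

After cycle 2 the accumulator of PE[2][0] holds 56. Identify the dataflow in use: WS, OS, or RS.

Under WS (3×3), PE[2][0]:
  c0 r2c0: 0 / 0 / 0
  c1 r2c0: 0 / 0 / 0
  c2 r2c0: 56 / 5 / 56
Under OS (3×3), PE[2][0]:
  c0 r2c0: 0 / 0 / 0
  c1 r2c0: 0 / 0 / 0
  c2 r2c0: 6 / 6 / 1
Under RS (3×3), PE[2][0]:
  c0 r2c0: 0 / 0 / 0
  c1 r2c0: 0 / 0 / 0
  c2 r2c0: 6 / 6 / 1

dataflow = WS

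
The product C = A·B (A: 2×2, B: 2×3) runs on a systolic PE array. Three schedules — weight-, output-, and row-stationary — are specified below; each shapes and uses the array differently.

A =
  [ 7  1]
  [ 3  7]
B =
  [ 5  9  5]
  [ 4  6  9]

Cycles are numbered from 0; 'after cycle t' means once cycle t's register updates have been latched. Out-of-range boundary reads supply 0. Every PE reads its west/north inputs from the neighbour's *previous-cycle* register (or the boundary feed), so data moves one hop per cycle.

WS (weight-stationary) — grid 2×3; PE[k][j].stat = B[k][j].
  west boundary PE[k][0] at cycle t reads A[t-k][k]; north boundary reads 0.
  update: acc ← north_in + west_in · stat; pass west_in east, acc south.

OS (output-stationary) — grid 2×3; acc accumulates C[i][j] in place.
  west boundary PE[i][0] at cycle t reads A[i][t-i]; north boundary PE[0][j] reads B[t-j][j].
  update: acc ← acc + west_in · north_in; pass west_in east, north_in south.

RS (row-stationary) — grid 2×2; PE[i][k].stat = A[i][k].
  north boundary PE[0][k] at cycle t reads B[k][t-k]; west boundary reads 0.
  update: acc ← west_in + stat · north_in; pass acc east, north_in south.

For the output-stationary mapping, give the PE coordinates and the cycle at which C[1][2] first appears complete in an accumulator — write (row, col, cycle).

(row, col, cycle) = (1, 2, 4)

Under OS, C[1][2] lands at PE[1][2]:
  after 0 — PE[1][2] acc=0, pass-E 0, pass-S 0
  after 1 — PE[1][2] acc=0, pass-E 0, pass-S 0
  after 2 — PE[1][2] acc=0, pass-E 0, pass-S 0
  after 3 — PE[1][2] acc=15, pass-E 3, pass-S 5
  after 4 — PE[1][2] acc=78, pass-E 7, pass-S 9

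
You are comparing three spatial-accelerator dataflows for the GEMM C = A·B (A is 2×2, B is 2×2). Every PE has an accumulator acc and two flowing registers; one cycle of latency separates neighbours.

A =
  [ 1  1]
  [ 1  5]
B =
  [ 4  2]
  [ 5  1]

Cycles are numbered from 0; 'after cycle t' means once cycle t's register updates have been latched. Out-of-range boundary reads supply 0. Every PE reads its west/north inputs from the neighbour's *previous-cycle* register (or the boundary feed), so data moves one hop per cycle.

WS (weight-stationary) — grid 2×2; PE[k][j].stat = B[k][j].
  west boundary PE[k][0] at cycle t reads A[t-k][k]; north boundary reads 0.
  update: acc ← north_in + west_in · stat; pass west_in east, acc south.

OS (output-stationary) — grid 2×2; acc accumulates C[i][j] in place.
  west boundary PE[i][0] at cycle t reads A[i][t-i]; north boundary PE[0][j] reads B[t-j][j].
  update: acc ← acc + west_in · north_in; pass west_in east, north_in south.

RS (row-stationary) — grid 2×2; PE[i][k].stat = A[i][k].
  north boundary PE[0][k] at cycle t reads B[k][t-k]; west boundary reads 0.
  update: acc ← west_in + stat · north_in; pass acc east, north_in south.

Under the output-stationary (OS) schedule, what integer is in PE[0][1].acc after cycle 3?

PE[0][1].acc = 3

Tracing OS — 2×2 array, target PE[0][1]:
  [0] (0,0) acc=4 (h:1 v:4)
  [0] (0,1) acc=0 (h:0 v:0)
  [1] (0,0) acc=9 (h:1 v:5)
  [1] (0,1) acc=2 (h:1 v:2)
  [2] (0,0) acc=9 (h:0 v:0)
  [2] (0,1) acc=3 (h:1 v:1)
  [3] (0,0) acc=9 (h:0 v:0)
  [3] (0,1) acc=3 (h:0 v:0)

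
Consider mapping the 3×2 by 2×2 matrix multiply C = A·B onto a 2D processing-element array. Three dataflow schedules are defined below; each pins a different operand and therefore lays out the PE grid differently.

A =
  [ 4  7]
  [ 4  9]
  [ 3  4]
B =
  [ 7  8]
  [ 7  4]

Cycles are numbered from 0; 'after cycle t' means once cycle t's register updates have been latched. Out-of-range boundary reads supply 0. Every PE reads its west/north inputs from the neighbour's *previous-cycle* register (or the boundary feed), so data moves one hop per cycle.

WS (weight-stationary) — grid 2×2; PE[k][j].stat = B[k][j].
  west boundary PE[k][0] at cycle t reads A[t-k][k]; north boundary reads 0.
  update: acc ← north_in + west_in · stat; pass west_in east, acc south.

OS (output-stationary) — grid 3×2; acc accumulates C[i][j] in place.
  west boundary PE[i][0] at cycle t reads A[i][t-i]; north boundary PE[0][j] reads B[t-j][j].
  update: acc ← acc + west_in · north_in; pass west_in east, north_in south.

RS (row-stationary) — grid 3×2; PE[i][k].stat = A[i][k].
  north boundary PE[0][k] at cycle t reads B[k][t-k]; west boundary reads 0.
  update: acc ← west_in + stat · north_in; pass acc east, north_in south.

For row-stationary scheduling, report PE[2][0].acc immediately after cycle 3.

PE[2][0].acc = 24

RS 3×2: PE[2][0] cycle-by-cycle (with neighbour feeds):
  cycle 0: PE[1][0] → acc 0, east 0, south 0
  cycle 0: PE[2][0] → acc 0, east 0, south 0
  cycle 1: PE[1][0] → acc 28, east 28, south 7
  cycle 1: PE[2][0] → acc 0, east 0, south 0
  cycle 2: PE[1][0] → acc 32, east 32, south 8
  cycle 2: PE[2][0] → acc 21, east 21, south 7
  cycle 3: PE[1][0] → acc 0, east 0, south 0
  cycle 3: PE[2][0] → acc 24, east 24, south 8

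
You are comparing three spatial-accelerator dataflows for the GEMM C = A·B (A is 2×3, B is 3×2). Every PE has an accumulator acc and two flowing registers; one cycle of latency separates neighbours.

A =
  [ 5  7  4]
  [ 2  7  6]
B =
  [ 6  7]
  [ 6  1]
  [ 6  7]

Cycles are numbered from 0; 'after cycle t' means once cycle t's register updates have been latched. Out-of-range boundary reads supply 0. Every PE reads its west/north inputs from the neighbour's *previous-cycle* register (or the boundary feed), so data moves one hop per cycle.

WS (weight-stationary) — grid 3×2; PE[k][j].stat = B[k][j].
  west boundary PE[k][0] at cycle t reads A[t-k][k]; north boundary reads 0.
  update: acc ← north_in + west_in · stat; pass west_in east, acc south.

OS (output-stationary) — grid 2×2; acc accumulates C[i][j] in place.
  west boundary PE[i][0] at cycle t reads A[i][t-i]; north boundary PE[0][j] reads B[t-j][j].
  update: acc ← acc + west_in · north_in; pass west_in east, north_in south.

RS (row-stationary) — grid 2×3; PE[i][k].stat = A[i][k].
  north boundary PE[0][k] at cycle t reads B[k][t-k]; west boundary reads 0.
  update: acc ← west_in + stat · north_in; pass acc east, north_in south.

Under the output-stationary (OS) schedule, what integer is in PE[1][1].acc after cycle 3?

PE[1][1].acc = 21

Tracing OS — 2×2 array, target PE[1][1]:
  cycle 0: PE[0][1] → acc 0, east 0, south 0
  cycle 0: PE[1][0] → acc 0, east 0, south 0
  cycle 0: PE[1][1] → acc 0, east 0, south 0
  cycle 1: PE[0][1] → acc 35, east 5, south 7
  cycle 1: PE[1][0] → acc 12, east 2, south 6
  cycle 1: PE[1][1] → acc 0, east 0, south 0
  cycle 2: PE[0][1] → acc 42, east 7, south 1
  cycle 2: PE[1][0] → acc 54, east 7, south 6
  cycle 2: PE[1][1] → acc 14, east 2, south 7
  cycle 3: PE[0][1] → acc 70, east 4, south 7
  cycle 3: PE[1][0] → acc 90, east 6, south 6
  cycle 3: PE[1][1] → acc 21, east 7, south 1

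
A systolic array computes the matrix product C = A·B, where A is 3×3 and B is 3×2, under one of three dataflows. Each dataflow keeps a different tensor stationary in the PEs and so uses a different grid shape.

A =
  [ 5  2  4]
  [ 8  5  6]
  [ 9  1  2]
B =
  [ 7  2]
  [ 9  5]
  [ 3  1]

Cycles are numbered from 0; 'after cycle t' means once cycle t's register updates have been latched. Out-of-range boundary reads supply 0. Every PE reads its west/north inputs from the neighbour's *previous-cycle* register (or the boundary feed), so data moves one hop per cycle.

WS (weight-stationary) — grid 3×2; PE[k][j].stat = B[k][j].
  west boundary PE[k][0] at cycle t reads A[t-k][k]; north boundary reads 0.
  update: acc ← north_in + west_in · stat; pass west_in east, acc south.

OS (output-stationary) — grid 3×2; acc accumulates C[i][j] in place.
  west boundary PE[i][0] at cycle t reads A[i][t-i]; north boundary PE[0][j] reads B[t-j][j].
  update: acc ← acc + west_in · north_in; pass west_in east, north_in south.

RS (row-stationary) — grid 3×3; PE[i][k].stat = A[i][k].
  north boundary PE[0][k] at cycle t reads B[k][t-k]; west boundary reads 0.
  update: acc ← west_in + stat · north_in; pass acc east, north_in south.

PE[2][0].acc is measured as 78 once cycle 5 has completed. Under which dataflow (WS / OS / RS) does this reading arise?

— WS: 3×2; PE[2][0] trace:
  after 0 — PE[2][0] acc=0, pass-E 0, pass-S 0
  after 1 — PE[2][0] acc=0, pass-E 0, pass-S 0
  after 2 — PE[2][0] acc=65, pass-E 4, pass-S 65
  after 3 — PE[2][0] acc=119, pass-E 6, pass-S 119
  after 4 — PE[2][0] acc=78, pass-E 2, pass-S 78
  after 5 — PE[2][0] acc=0, pass-E 0, pass-S 0
— OS: 3×2; PE[2][0] trace:
  after 0 — PE[2][0] acc=0, pass-E 0, pass-S 0
  after 1 — PE[2][0] acc=0, pass-E 0, pass-S 0
  after 2 — PE[2][0] acc=63, pass-E 9, pass-S 7
  after 3 — PE[2][0] acc=72, pass-E 1, pass-S 9
  after 4 — PE[2][0] acc=78, pass-E 2, pass-S 3
  after 5 — PE[2][0] acc=78, pass-E 0, pass-S 0
— RS: 3×3; PE[2][0] trace:
  after 0 — PE[2][0] acc=0, pass-E 0, pass-S 0
  after 1 — PE[2][0] acc=0, pass-E 0, pass-S 0
  after 2 — PE[2][0] acc=63, pass-E 63, pass-S 7
  after 3 — PE[2][0] acc=18, pass-E 18, pass-S 2
  after 4 — PE[2][0] acc=0, pass-E 0, pass-S 0
  after 5 — PE[2][0] acc=0, pass-E 0, pass-S 0

dataflow = OS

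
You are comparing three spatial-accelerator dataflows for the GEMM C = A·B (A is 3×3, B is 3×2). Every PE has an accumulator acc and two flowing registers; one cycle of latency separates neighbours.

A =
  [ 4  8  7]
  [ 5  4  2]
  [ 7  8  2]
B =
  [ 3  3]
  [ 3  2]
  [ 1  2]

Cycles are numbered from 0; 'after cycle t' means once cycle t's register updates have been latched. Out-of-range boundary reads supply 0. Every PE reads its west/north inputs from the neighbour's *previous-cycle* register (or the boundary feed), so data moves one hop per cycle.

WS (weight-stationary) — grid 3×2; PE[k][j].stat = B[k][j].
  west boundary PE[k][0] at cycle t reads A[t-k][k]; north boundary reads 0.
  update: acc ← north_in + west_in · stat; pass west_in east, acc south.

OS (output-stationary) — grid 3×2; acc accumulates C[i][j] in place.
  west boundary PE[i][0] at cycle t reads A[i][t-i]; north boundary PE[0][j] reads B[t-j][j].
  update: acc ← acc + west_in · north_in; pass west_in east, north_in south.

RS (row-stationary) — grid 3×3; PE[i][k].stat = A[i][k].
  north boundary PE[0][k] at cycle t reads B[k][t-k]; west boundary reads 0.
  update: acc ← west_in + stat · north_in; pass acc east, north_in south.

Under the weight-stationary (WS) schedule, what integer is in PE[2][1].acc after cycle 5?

WS on a 3×2 grid — tracing PE[2][1] and its feeders:
  @0  [1,1]  acc 0  |  →0  ↓0
  @0  [2,0]  acc 0  |  →0  ↓0
  @0  [2,1]  acc 0  |  →0  ↓0
  @1  [1,1]  acc 0  |  →0  ↓0
  @1  [2,0]  acc 0  |  →0  ↓0
  @1  [2,1]  acc 0  |  →0  ↓0
  @2  [1,1]  acc 28  |  →8  ↓28
  @2  [2,0]  acc 43  |  →7  ↓43
  @2  [2,1]  acc 0  |  →0  ↓0
  @3  [1,1]  acc 23  |  →4  ↓23
  @3  [2,0]  acc 29  |  →2  ↓29
  @3  [2,1]  acc 42  |  →7  ↓42
  @4  [1,1]  acc 37  |  →8  ↓37
  @4  [2,0]  acc 47  |  →2  ↓47
  @4  [2,1]  acc 27  |  →2  ↓27
  @5  [1,1]  acc 0  |  →0  ↓0
  @5  [2,0]  acc 0  |  →0  ↓0
  @5  [2,1]  acc 41  |  →2  ↓41

PE[2][1].acc = 41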